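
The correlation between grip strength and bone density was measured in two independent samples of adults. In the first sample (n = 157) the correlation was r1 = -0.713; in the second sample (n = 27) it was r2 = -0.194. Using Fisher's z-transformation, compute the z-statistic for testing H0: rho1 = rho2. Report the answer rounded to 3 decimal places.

Fisher z-transforms: z1 = atanh(-0.713) = -0.893260, z2 = atanh(-0.194) = -0.196490; difference d = -0.696770
Var(d) = 1/154 + 1/24 = 0.0064935 + 0.0416667 = 0.0481602
z = d/√Var(d) = -0.696770 / √0.0481602 = -0.696770 / 0.219454 = -3.175

-3.175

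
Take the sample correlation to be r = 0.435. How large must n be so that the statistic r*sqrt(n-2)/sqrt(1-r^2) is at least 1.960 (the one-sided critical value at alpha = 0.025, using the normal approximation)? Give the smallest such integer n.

Need r·√(n−2)/√(1−r²) ≥ 1.960
√(n−2) ≥ 1.960·√(1−0.189225) / 0.435 = 1.960·0.900430 / 0.435 = 4.0571
n−2 ≥ 16.4601  ⇒  n ≥ 18.4601
Smallest integer n = 19

19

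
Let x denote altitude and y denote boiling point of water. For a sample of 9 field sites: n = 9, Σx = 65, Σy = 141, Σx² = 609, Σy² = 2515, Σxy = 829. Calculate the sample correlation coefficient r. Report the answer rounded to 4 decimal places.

-0.9162

Numerator: nΣxy − (Σx)(Σy) = 9·829 − (65)(141) = -1704
Denominator: √[(nΣx²−(Σx)²)(nΣy²−(Σy)²)]
  nΣx²−(Σx)² = 9·609 − 4225 = 1256;  nΣy²−(Σy)² = 9·2515 − 19881 = 2754
  √(1256·2754) = √3459024 = 1859.8452
r = -1704 / 1859.8452 = -0.9162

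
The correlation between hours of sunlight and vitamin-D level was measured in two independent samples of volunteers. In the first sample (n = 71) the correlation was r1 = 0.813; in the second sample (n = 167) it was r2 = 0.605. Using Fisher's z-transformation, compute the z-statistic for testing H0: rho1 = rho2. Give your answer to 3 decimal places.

3.015

z1 = atanh(0.813) = 1.135815,  z2 = atanh(0.605) = 0.700997
SE = √(1/(n1−3) + 1/(n2−3)) = √(1/68 + 1/164) = √(0.0147059 + 0.0060976) = √0.0208035 = 0.144234
z = (z1 − z2)/SE = (1.135815 − 0.700997) / 0.144234 = 0.434818 / 0.144234 = 3.015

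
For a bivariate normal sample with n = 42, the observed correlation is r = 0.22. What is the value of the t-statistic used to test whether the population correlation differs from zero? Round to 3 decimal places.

t = r·√(n−2) / √(1−r²) with r = 0.22, n = 42
  = 0.22·√40 / √(1 − 0.0484)
  = 0.22·6.324555 / 0.975500
  = 1.391402 / 0.975500 = 1.426

1.426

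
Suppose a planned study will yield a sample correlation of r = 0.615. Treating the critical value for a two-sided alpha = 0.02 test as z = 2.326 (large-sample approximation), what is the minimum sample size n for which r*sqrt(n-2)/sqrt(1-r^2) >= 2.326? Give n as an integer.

11

Need r·√(n−2)/√(1−r²) ≥ 2.326
√(n−2) ≥ 2.326·√(1−0.378225) / 0.615 = 2.326·0.788527 / 0.615 = 2.9823
n−2 ≥ 8.8941  ⇒  n ≥ 10.8941
Smallest integer n = 11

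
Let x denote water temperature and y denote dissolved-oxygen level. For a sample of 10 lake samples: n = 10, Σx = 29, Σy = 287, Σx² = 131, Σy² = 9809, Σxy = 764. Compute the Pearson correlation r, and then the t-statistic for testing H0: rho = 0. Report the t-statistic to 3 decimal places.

S_xy = nΣxy − ΣxΣy = 10·764 − 29·287 = 7640 − 8323 = -683
S_xx = nΣx² − (Σx)² = 10·131 − 29² = 1310 − 841 = 469
S_yy = nΣy² − (Σy)² = 10·9809 − 287² = 98090 − 82369 = 15721
r = S_xy / √(S_xx·S_yy) = -683 / √(469·15721) = -683 / √7373149 = -683 / 2715.3543 = -0.2515
t = r·√(n−2)/√(1−r²) = -0.2515·√8 / √(1−0.063252) = -0.711349 / 0.967857 = -0.735

-0.735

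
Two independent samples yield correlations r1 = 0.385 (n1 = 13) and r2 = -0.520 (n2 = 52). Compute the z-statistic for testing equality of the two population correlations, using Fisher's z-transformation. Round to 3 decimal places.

Fisher z-transforms: z1 = atanh(0.385) = 0.405917, z2 = atanh(-0.520) = -0.576340; difference d = 0.982257
Var(d) = 1/10 + 1/49 = 0.1000000 + 0.0204082 = 0.1204082
z = d/√Var(d) = 0.982257 / √0.1204082 = 0.982257 / 0.346999 = 2.831

2.831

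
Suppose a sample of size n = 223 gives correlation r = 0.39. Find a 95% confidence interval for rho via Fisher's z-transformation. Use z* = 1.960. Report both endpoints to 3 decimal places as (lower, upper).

Fisher z: z_r = atanh(r) = ½·ln((1+0.39)/(1−0.39)) = 0.411800
SE(z) = 1/√(n−3) = 1/√220 = 0.067420
95% ⇒ z* = 1.960; margin = 1.960·0.067420 = 0.132143
CI on z-scale: (0.279657, 0.543943)
Back-transform: tanh(0.279657) = 0.272588, tanh(0.543943) = 0.495967

(0.273, 0.496)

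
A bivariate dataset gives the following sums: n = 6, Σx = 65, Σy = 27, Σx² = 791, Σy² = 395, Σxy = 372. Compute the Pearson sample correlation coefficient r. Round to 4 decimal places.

0.5159

Numerator: nΣxy − (Σx)(Σy) = 6·372 − (65)(27) = 477
Denominator: √[(nΣx²−(Σx)²)(nΣy²−(Σy)²)]
  nΣx²−(Σx)² = 6·791 − 4225 = 521;  nΣy²−(Σy)² = 6·395 − 729 = 1641
  √(521·1641) = √854961 = 924.6410
r = 477 / 924.6410 = 0.5159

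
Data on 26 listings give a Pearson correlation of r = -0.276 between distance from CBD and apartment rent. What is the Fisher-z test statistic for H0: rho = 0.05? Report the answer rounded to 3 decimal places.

Fisher z: atanh(-0.276) = -0.283347, atanh(0.05) = 0.050042
z = (z_r − z_0)·√(n−3) = (-0.283347 − 0.050042)·√23 = -0.333389 · 4.795832 = -1.599

-1.599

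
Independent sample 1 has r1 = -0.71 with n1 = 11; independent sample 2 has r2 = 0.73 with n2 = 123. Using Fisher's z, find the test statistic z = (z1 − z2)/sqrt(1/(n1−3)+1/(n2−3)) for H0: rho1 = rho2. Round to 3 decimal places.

-4.973

Fisher z-transforms: z1 = atanh(-0.71) = -0.887184, z2 = atanh(0.73) = 0.928727; difference d = -1.815911
Var(d) = 1/8 + 1/120 = 0.1250000 + 0.0083333 = 0.1333333
z = d/√Var(d) = -1.815911 / √0.1333333 = -1.815911 / 0.365148 = -4.973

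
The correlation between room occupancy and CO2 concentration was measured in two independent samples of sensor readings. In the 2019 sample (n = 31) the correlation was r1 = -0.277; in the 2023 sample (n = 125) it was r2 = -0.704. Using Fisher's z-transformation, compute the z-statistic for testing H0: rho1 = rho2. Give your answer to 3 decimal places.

z1 = atanh(-0.277) = -0.284430,  z2 = atanh(-0.704) = -0.875187
SE = √(1/(n1−3) + 1/(n2−3)) = √(1/28 + 1/122) = √(0.0357143 + 0.0081967) = √0.0439110 = 0.209550
z = (z1 − z2)/SE = (-0.284430 − (-0.875187)) / 0.209550 = 0.590757 / 0.209550 = 2.819

2.819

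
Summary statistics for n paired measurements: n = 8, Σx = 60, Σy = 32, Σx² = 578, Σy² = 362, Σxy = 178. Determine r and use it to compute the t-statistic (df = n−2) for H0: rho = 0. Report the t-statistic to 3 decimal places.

Numerator: nΣxy − (Σx)(Σy) = 8·178 − (60)(32) = -496
Denominator: √[(nΣx²−(Σx)²)(nΣy²−(Σy)²)]
  nΣx²−(Σx)² = 8·578 − 3600 = 1024;  nΣy²−(Σy)² = 8·362 − 1024 = 1872
  √(1024·1872) = √1916928 = 1384.5317
r = -496 / 1384.5317 = -0.3582
t = r·√(n−2)/√(1−r²) = -0.3582·√6 / √(1−0.128307) = -0.877407 / 0.933645 = -0.940

-0.940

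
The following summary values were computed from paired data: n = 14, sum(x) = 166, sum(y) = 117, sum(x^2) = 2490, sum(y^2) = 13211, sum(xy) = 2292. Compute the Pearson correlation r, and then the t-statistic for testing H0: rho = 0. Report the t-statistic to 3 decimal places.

Numerator: nΣxy − (Σx)(Σy) = 14·2292 − (166)(117) = 12666
Denominator: √[(nΣx²−(Σx)²)(nΣy²−(Σy)²)]
  nΣx²−(Σx)² = 14·2490 − 27556 = 7304;  nΣy²−(Σy)² = 14·13211 − 13689 = 171265
  √(7304·171265) = √1250919560 = 35368.3412
r = 12666 / 35368.3412 = 0.3581
t = r·√(n−2)/√(1−r²) = 0.3581·√12 / √(1−0.128236) = 1.240495 / 0.933683 = 1.329

1.329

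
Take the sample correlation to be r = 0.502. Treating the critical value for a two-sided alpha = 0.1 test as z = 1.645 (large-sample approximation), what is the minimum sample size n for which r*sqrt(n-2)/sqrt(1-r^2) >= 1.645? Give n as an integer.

11

Need r·√(n−2)/√(1−r²) ≥ 1.645
√(n−2) ≥ 1.645·√(1−0.252004) / 0.502 = 1.645·0.864868 / 0.502 = 2.8341
n−2 ≥ 8.0321  ⇒  n ≥ 10.0321
Smallest integer n = 11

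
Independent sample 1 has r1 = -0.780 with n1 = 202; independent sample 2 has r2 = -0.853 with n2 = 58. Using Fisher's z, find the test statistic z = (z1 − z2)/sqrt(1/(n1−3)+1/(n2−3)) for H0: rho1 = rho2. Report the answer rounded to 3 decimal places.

z1 = atanh(-0.780) = -1.045371,  z2 = atanh(-0.853) = -1.267064
SE = √(1/(n1−3) + 1/(n2−3)) = √(1/199 + 1/55) = √(0.0050251 + 0.0181818) = √0.0232069 = 0.152338
z = (z1 − z2)/SE = (-1.045371 − (-1.267064)) / 0.152338 = 0.221693 / 0.152338 = 1.455

1.455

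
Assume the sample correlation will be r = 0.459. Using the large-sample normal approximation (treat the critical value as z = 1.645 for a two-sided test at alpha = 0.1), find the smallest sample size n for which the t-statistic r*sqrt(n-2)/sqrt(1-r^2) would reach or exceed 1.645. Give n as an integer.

r√(n−2)/√(1−r²) ≥ 1.645  ⇔  n−2 ≥ (1.645)²·(1−r²)/r²
(1−r²)/r² = (1−0.210681)/0.210681 = 3.7465
n ≥ 2 + 2.706025·3.7465 = 2 + 10.1381 = 12.1381
⌈12.1381⌉ = 13

13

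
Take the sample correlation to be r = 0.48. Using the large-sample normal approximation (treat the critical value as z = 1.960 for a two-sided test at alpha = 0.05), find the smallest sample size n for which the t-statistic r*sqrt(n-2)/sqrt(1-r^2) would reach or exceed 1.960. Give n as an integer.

15

Need r·√(n−2)/√(1−r²) ≥ 1.960
√(n−2) ≥ 1.960·√(1−0.2304) / 0.48 = 1.960·0.877268 / 0.48 = 3.5822
n−2 ≥ 12.8322  ⇒  n ≥ 14.8322
Smallest integer n = 15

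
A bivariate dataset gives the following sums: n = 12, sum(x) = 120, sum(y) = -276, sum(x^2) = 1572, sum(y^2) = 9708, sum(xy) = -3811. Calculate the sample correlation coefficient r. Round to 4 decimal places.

-0.9401

S_xy = nΣxy − ΣxΣy = 12·(-3811) − 120·(-276) = -45732 − (-33120) = -12612
S_xx = nΣx² − (Σx)² = 12·1572 − 120² = 18864 − 14400 = 4464
S_yy = nΣy² − (Σy)² = 12·9708 − (-276)² = 116496 − 76176 = 40320
r = S_xy / √(S_xx·S_yy) = -12612 / √(4464·40320) = -12612 / √179988480 = -12612 / 13415.9785 = -0.9401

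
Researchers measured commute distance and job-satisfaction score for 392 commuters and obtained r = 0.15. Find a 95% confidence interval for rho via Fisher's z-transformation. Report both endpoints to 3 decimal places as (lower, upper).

(0.052, 0.245)

Fisher z: z_r = atanh(r) = ½·ln((1+0.15)/(1−0.15)) = 0.151140
SE(z) = 1/√(n−3) = 1/√389 = 0.050702
95% ⇒ z* = 1.960; margin = 1.960·0.050702 = 0.099376
CI on z-scale: (0.051764, 0.250516)
Back-transform: tanh(0.051764) = 0.051718, tanh(0.250516) = 0.245404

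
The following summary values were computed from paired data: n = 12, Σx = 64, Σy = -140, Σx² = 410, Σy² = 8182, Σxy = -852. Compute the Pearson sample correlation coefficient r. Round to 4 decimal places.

Numerator: nΣxy − (Σx)(Σy) = 12·(-852) − (64)(-140) = -1264
Denominator: √[(nΣx²−(Σx)²)(nΣy²−(Σy)²)]
  nΣx²−(Σx)² = 12·410 − 4096 = 824;  nΣy²−(Σy)² = 12·8182 − 19600 = 78584
  √(824·78584) = √64753216 = 8046.9383
r = -1264 / 8046.9383 = -0.1571

-0.1571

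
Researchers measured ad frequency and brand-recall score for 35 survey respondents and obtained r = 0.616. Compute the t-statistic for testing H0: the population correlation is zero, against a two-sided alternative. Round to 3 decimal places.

t = r·√(n−2) / √(1−r²) with r = 0.616, n = 35
  = 0.616·√33 / √(1 − 0.379456)
  = 0.616·5.744563 / 0.787746
  = 3.538651 / 0.787746 = 4.492

4.492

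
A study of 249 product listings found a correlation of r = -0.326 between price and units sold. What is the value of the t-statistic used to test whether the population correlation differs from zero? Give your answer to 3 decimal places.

t = r·√(n−2) / √(1−r²) with r = -0.326, n = 249
  = -0.326·√247 / √(1 − 0.106276)
  = -0.326·15.716234 / 0.945370
  = -5.123492 / 0.945370 = -5.420

-5.420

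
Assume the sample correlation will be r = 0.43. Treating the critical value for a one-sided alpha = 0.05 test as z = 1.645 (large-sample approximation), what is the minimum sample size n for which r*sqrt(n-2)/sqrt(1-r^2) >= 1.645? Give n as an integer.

14

r√(n−2)/√(1−r²) ≥ 1.645  ⇔  n−2 ≥ (1.645)²·(1−r²)/r²
(1−r²)/r² = (1−0.1849)/0.1849 = 4.4083
n ≥ 2 + 2.706025·4.4083 = 2 + 11.9290 = 13.9290
⌈13.9290⌉ = 14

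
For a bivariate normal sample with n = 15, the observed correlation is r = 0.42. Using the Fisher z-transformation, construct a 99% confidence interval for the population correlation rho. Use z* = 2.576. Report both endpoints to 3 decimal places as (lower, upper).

(-0.288, 0.831)

z_r = atanh(0.42) = 0.447692;  SE = 1/√(n−3) = 1/√12 = 0.288675
z-limits: 0.447692 ± 2.576·0.288675 = 0.447692 ± 0.743627 = [-0.295935, 1.191319]
ρ-limits: (tanh -0.295935, tanh 1.191319) = (-0.288, 0.831)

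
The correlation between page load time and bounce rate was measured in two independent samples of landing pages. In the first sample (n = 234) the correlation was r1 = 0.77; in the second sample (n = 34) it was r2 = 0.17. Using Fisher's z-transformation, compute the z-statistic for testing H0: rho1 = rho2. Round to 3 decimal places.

Fisher z-transforms: z1 = atanh(0.77) = 1.020328, z2 = atanh(0.17) = 0.171667; difference d = 0.848661
Var(d) = 1/231 + 1/31 = 0.0043290 + 0.0322581 = 0.0365871
z = d/√Var(d) = 0.848661 / √0.0365871 = 0.848661 / 0.191278 = 4.437

4.437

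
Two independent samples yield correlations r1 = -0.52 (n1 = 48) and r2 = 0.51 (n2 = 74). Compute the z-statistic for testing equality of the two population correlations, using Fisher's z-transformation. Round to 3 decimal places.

-5.978

z1 = atanh(-0.52) = -0.576340,  z2 = atanh(0.51) = 0.562730
SE = √(1/(n1−3) + 1/(n2−3)) = √(1/45 + 1/71) = √(0.0222222 + 0.0140845) = √0.0363067 = 0.190543
z = (z1 − z2)/SE = (-0.576340 − 0.562730) / 0.190543 = -1.139070 / 0.190543 = -5.978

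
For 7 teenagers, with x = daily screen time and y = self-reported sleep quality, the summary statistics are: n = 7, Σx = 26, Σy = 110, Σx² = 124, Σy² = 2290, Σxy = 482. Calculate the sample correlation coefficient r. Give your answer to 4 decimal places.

0.5917

Numerator: nΣxy − (Σx)(Σy) = 7·482 − (26)(110) = 514
Denominator: √[(nΣx²−(Σx)²)(nΣy²−(Σy)²)]
  nΣx²−(Σx)² = 7·124 − 676 = 192;  nΣy²−(Σy)² = 7·2290 − 12100 = 3930
  √(192·3930) = √754560 = 868.6541
r = 514 / 868.6541 = 0.5917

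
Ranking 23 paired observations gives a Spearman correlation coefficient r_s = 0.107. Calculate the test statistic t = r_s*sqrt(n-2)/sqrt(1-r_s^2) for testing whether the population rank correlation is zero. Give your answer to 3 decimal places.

1 − r_s² = 1 − 0.011449 = 0.988551;  √(1−r_s²) = 0.994259
√(n−2) = √21 = 4.582576
t = r_s·√(n−2)/√(1−r_s²) = 0.107 · 4.582576 / 0.994259 = 0.493

0.493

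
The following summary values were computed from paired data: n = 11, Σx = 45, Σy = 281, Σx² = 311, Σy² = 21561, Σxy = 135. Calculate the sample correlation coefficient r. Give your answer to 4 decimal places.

S_xy = nΣxy − ΣxΣy = 11·135 − 45·281 = 1485 − 12645 = -11160
S_xx = nΣx² − (Σx)² = 11·311 − 45² = 3421 − 2025 = 1396
S_yy = nΣy² − (Σy)² = 11·21561 − 281² = 237171 − 78961 = 158210
r = S_xy / √(S_xx·S_yy) = -11160 / √(1396·158210) = -11160 / √220861160 = -11160 / 14861.3983 = -0.7509

-0.7509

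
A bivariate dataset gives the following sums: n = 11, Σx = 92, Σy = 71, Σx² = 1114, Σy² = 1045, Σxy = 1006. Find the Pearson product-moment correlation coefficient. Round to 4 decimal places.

0.9167

Numerator: nΣxy − (Σx)(Σy) = 11·1006 − (92)(71) = 4534
Denominator: √[(nΣx²−(Σx)²)(nΣy²−(Σy)²)]
  nΣx²−(Σx)² = 11·1114 − 8464 = 3790;  nΣy²−(Σy)² = 11·1045 − 5041 = 6454
  √(3790·6454) = √24460660 = 4945.7719
r = 4534 / 4945.7719 = 0.9167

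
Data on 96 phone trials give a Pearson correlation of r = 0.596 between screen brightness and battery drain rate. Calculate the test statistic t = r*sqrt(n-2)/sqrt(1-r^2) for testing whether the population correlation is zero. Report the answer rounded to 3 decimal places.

7.196

t = r·√(n−2) / √(1−r²) with r = 0.596, n = 96
  = 0.596·√94 / √(1 − 0.355216)
  = 0.596·9.695360 / 0.802984
  = 5.778435 / 0.802984 = 7.196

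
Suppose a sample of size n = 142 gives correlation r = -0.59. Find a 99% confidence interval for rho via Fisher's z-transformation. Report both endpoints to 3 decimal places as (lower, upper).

z_r = atanh(-0.59) = -0.677666;  SE = 1/√(n−3) = 1/√139 = 0.084819
z-limits: -0.677666 ± 2.576·0.084819 = -0.677666 ± 0.218494 = [-0.896160, -0.459172]
ρ-limits: (tanh -0.896160, tanh -0.459172) = (-0.714, -0.429)

(-0.714, -0.429)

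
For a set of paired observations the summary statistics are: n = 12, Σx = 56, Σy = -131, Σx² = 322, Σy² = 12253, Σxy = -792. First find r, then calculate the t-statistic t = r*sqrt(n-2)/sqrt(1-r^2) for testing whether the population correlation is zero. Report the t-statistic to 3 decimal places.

-0.723

S_xy = nΣxy − ΣxΣy = 12·(-792) − 56·(-131) = -9504 − (-7336) = -2168
S_xx = nΣx² − (Σx)² = 12·322 − 56² = 3864 − 3136 = 728
S_yy = nΣy² − (Σy)² = 12·12253 − (-131)² = 147036 − 17161 = 129875
r = S_xy / √(S_xx·S_yy) = -2168 / √(728·129875) = -2168 / √94549000 = -2168 / 9723.6310 = -0.2230
t = r·√(n−2)/√(1−r²) = -0.2230·√10 / √(1−0.049729) = -0.705188 / 0.974818 = -0.723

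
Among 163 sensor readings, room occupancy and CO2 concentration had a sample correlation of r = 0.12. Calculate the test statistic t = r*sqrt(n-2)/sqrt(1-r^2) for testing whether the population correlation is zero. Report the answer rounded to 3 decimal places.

1.534

1 − r² = 1 − 0.0144 = 0.9856;  √(1−r²) = 0.992774
√(n−2) = √161 = 12.688578
t = r·√(n−2)/√(1−r²) = 0.12 · 12.688578 / 0.992774 = 1.534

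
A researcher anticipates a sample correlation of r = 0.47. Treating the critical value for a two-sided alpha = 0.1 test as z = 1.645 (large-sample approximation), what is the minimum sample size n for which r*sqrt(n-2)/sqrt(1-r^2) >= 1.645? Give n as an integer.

12

Need r·√(n−2)/√(1−r²) ≥ 1.645
√(n−2) ≥ 1.645·√(1−0.2209) / 0.47 = 1.645·0.882666 / 0.47 = 3.0893
n−2 ≥ 9.5438  ⇒  n ≥ 11.5438
Smallest integer n = 12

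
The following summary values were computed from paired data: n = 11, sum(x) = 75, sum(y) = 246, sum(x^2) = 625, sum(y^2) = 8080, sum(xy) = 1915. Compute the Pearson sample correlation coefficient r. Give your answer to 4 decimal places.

Numerator: nΣxy − (Σx)(Σy) = 11·1915 − (75)(246) = 2615
Denominator: √[(nΣx²−(Σx)²)(nΣy²−(Σy)²)]
  nΣx²−(Σx)² = 11·625 − 5625 = 1250;  nΣy²−(Σy)² = 11·8080 − 60516 = 28364
  √(1250·28364) = √35455000 = 5954.4101
r = 2615 / 5954.4101 = 0.4392

0.4392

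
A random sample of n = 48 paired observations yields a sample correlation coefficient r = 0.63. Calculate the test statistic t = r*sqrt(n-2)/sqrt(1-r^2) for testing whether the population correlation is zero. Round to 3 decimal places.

1 − r² = 1 − 0.3969 = 0.6031;  √(1−r²) = 0.776595
√(n−2) = √46 = 6.782330
t = r·√(n−2)/√(1−r²) = 0.63 · 6.782330 / 0.776595 = 5.502

5.502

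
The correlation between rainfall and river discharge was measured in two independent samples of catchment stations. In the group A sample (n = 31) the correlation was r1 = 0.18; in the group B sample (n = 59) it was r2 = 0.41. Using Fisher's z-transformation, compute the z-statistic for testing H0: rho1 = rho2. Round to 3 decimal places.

-1.096

Fisher z-transforms: z1 = atanh(0.18) = 0.181983, z2 = atanh(0.41) = 0.435611; difference d = -0.253628
Var(d) = 1/28 + 1/56 = 0.0357143 + 0.0178571 = 0.0535714
z = d/√Var(d) = -0.253628 / √0.0535714 = -0.253628 / 0.231455 = -1.096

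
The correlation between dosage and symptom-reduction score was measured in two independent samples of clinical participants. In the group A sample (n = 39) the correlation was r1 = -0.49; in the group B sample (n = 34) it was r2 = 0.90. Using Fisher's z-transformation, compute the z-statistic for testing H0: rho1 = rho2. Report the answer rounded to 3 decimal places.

-8.196

Fisher z-transforms: z1 = atanh(-0.49) = -0.536060, z2 = atanh(0.90) = 1.472219; difference d = -2.008279
Var(d) = 1/36 + 1/31 = 0.0277778 + 0.0322581 = 0.0600359
z = d/√Var(d) = -2.008279 / √0.0600359 = -2.008279 / 0.245022 = -8.196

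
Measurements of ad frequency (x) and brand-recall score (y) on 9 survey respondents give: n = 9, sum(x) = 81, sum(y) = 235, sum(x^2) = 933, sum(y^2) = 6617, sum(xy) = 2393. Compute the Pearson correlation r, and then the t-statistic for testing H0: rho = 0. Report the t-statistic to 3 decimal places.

S_xy = nΣxy − ΣxΣy = 9·2393 − 81·235 = 21537 − 19035 = 2502
S_xx = nΣx² − (Σx)² = 9·933 − 81² = 8397 − 6561 = 1836
S_yy = nΣy² − (Σy)² = 9·6617 − 235² = 59553 − 55225 = 4328
r = S_xy / √(S_xx·S_yy) = 2502 / √(1836·4328) = 2502 / √7946208 = 2502 / 2818.9019 = 0.8876
t = r·√(n−2)/√(1−r²) = 0.8876·√7 / √(1−0.787834) = 2.348369 / 0.460615 = 5.098

5.098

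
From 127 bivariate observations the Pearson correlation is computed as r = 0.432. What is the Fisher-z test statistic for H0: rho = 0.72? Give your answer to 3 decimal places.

-4.959

Fisher z: atanh(0.432) = 0.462353, atanh(0.72) = 0.907645
z = (z_r − z_0)·√(n−3) = (0.462353 − 0.907645)·√124 = -0.445292 · 11.135529 = -4.959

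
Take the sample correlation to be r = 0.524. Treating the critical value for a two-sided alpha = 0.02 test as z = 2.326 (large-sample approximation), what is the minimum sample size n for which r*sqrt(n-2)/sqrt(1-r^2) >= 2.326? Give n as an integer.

17

Need r·√(n−2)/√(1−r²) ≥ 2.326
√(n−2) ≥ 2.326·√(1−0.274576) / 0.524 = 2.326·0.851718 / 0.524 = 3.7807
n−2 ≥ 14.2937  ⇒  n ≥ 16.2937
Smallest integer n = 17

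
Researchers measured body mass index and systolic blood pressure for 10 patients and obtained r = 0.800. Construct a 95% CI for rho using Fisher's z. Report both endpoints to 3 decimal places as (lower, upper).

z_r = atanh(0.800) = 1.098612;  SE = 1/√(n−3) = 1/√7 = 0.377964
z-limits: 1.098612 ± 1.960·0.377964 = 1.098612 ± 0.740809 = [0.357803, 1.839421]
ρ-limits: (tanh 0.357803, tanh 1.839421) = (0.343, 0.951)

(0.343, 0.951)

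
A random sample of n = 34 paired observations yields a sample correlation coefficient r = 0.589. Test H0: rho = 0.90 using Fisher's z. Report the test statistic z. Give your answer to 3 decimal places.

-4.432

z_r = atanh(0.589) = 0.676133,  z_0 = atanh(0.90) = 1.472219
SE = 1/√(n−3) = 1/√31 = 0.179605
z = (z_r − z_0)/SE = (0.676133 − 1.472219) / 0.179605 = -0.796086 / 0.179605 = -4.432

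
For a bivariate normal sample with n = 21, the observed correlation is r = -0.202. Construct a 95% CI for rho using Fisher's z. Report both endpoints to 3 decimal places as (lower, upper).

(-0.583, 0.252)

Fisher z: z_r = atanh(r) = ½·ln((1+(-0.202))/(1−(-0.202))) = -0.204817
SE(z) = 1/√(n−3) = 1/√18 = 0.235702
95% ⇒ z* = 1.960; margin = 1.960·0.235702 = 0.461976
CI on z-scale: (-0.666793, 0.257159)
Back-transform: tanh(-0.666793) = -0.582866, tanh(0.257159) = 0.251636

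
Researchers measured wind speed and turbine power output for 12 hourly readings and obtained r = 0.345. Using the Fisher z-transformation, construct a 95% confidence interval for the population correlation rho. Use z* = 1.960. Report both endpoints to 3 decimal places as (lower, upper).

(-0.285, 0.767)

Fisher z: z_r = atanh(r) = ½·ln((1+0.345)/(1−0.345)) = 0.359757
SE(z) = 1/√(n−3) = 1/√9 = 0.333333
95% ⇒ z* = 1.960; margin = 1.960·0.333333 = 0.653333
CI on z-scale: (-0.293576, 1.013090)
Back-transform: tanh(-0.293576) = -0.285423, tanh(1.013090) = 0.767037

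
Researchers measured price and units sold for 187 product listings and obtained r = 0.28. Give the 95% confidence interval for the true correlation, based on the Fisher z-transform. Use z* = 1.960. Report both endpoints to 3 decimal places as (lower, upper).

(0.142, 0.407)

z_r = atanh(0.28) = 0.287682;  SE = 1/√(n−3) = 1/√184 = 0.073721
z-limits: 0.287682 ± 1.960·0.073721 = 0.287682 ± 0.144493 = [0.143189, 0.432175]
ρ-limits: (tanh 0.143189, tanh 0.432175) = (0.142, 0.407)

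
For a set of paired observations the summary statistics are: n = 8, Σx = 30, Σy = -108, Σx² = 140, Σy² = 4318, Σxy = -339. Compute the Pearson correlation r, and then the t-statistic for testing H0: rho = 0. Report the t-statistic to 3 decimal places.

0.593

Numerator: nΣxy − (Σx)(Σy) = 8·(-339) − (30)(-108) = 528
Denominator: √[(nΣx²−(Σx)²)(nΣy²−(Σy)²)]
  nΣx²−(Σx)² = 8·140 − 900 = 220;  nΣy²−(Σy)² = 8·4318 − 11664 = 22880
  √(220·22880) = √5033600 = 2243.5686
r = 528 / 2243.5686 = 0.2353
t = r·√(n−2)/√(1−r²) = 0.2353·√6 / √(1−0.055366) = 0.576365 / 0.971923 = 0.593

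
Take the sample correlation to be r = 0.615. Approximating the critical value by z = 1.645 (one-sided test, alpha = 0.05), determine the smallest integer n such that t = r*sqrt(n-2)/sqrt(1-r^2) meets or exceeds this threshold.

7

r√(n−2)/√(1−r²) ≥ 1.645  ⇔  n−2 ≥ (1.645)²·(1−r²)/r²
(1−r²)/r² = (1−0.378225)/0.378225 = 1.6439
n ≥ 2 + 2.706025·1.6439 = 2 + 4.4484 = 6.4484
⌈6.4484⌉ = 7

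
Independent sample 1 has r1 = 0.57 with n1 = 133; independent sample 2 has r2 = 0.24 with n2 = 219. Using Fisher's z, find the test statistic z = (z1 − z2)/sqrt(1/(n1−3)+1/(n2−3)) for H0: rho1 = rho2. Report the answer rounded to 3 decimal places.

Fisher z-transforms: z1 = atanh(0.57) = 0.647523, z2 = atanh(0.24) = 0.244774; difference d = 0.402749
Var(d) = 1/130 + 1/216 = 0.0076923 + 0.0046296 = 0.0123219
z = d/√Var(d) = 0.402749 / √0.0123219 = 0.402749 / 0.111004 = 3.628

3.628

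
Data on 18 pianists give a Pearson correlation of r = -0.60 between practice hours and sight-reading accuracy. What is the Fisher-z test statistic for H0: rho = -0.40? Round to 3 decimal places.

-1.044

z_r = atanh(-0.60) = -0.693147,  z_0 = atanh(-0.40) = -0.423649
SE = 1/√(n−3) = 1/√15 = 0.258199
z = (z_r − z_0)/SE = (-0.693147 − (-0.423649)) / 0.258199 = -0.269498 / 0.258199 = -1.044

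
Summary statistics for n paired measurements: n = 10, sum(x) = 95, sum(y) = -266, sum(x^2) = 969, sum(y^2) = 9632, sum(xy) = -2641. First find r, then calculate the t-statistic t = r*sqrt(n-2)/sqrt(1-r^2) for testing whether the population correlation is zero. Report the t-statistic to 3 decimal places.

-0.814

S_xy = nΣxy − ΣxΣy = 10·(-2641) − 95·(-266) = -26410 − (-25270) = -1140
S_xx = nΣx² − (Σx)² = 10·969 − 95² = 9690 − 9025 = 665
S_yy = nΣy² − (Σy)² = 10·9632 − (-266)² = 96320 − 70756 = 25564
r = S_xy / √(S_xx·S_yy) = -1140 / √(665·25564) = -1140 / √17000060 = -1140 / 4123.1129 = -0.2765
t = r·√(n−2)/√(1−r²) = -0.2765·√8 / √(1−0.076452) = -0.782060 / 0.961014 = -0.814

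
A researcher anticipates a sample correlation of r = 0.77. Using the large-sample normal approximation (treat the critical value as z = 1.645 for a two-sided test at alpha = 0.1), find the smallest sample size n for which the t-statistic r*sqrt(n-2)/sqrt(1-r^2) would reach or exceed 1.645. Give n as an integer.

Need r·√(n−2)/√(1−r²) ≥ 1.645
√(n−2) ≥ 1.645·√(1−0.5929) / 0.77 = 1.645·0.638044 / 0.77 = 1.3631
n−2 ≥ 1.8580  ⇒  n ≥ 3.8580
Smallest integer n = 4

4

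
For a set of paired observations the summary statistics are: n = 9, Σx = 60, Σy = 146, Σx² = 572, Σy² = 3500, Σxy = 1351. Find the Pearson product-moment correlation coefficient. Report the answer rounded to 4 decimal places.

S_xy = nΣxy − ΣxΣy = 9·1351 − 60·146 = 12159 − 8760 = 3399
S_xx = nΣx² − (Σx)² = 9·572 − 60² = 5148 − 3600 = 1548
S_yy = nΣy² − (Σy)² = 9·3500 − 146² = 31500 − 21316 = 10184
r = S_xy / √(S_xx·S_yy) = 3399 / √(1548·10184) = 3399 / √15764832 = 3399 / 3970.4952 = 0.8561

0.8561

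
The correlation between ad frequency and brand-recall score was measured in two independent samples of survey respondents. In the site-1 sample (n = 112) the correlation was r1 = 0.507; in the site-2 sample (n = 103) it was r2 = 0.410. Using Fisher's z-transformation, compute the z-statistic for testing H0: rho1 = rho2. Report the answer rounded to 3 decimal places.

0.889

z1 = atanh(0.507) = 0.558684,  z2 = atanh(0.410) = 0.435611
SE = √(1/(n1−3) + 1/(n2−3)) = √(1/109 + 1/100) = √(0.0091743 + 0.0100000) = √0.0191743 = 0.138471
z = (z1 − z2)/SE = (0.558684 − 0.435611) / 0.138471 = 0.123073 / 0.138471 = 0.889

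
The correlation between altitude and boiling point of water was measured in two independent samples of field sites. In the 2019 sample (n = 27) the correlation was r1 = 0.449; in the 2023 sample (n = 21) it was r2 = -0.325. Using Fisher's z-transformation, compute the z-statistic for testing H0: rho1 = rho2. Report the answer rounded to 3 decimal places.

2.632

Fisher z-transforms: z1 = atanh(0.449) = 0.483447, z2 = atanh(-0.325) = -0.337228; difference d = 0.820675
Var(d) = 1/24 + 1/18 = 0.0416667 + 0.0555556 = 0.0972223
z = d/√Var(d) = 0.820675 / √0.0972223 = 0.820675 / 0.311805 = 2.632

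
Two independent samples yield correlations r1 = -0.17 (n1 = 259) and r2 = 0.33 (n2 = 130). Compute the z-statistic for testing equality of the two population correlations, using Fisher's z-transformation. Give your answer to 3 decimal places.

-4.740

Fisher z-transforms: z1 = atanh(-0.17) = -0.171667, z2 = atanh(0.33) = 0.342828; difference d = -0.514495
Var(d) = 1/256 + 1/127 = 0.0039062 + 0.0078740 = 0.0117802
z = d/√Var(d) = -0.514495 / √0.0117802 = -0.514495 / 0.108537 = -4.740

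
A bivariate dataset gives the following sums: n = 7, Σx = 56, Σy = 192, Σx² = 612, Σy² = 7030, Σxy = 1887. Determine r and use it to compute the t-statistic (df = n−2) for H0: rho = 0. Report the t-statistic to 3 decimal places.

S_xy = nΣxy − ΣxΣy = 7·1887 − 56·192 = 13209 − 10752 = 2457
S_xx = nΣx² − (Σx)² = 7·612 − 56² = 4284 − 3136 = 1148
S_yy = nΣy² − (Σy)² = 7·7030 − 192² = 49210 − 36864 = 12346
r = S_xy / √(S_xx·S_yy) = 2457 / √(1148·12346) = 2457 / √14173208 = 2457 / 3764.7321 = 0.6526
t = r·√(n−2)/√(1−r²) = 0.6526·√5 / √(1−0.425887) = 1.459258 / 0.757702 = 1.926

1.926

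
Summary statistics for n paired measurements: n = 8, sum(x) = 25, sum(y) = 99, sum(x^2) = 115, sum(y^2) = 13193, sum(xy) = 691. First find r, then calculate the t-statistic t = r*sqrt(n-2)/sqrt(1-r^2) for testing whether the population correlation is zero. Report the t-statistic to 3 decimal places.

Numerator: nΣxy − (Σx)(Σy) = 8·691 − (25)(99) = 3053
Denominator: √[(nΣx²−(Σx)²)(nΣy²−(Σy)²)]
  nΣx²−(Σx)² = 8·115 − 625 = 295;  nΣy²−(Σy)² = 8·13193 − 9801 = 95743
  √(295·95743) = √28244185 = 5314.5258
r = 3053 / 5314.5258 = 0.5745
t = r·√(n−2)/√(1−r²) = 0.5745·√6 / √(1−0.330050) = 1.407232 / 0.818505 = 1.719

1.719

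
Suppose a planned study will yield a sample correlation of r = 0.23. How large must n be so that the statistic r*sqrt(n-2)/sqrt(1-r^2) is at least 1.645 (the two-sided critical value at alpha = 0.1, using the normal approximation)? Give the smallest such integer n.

51

Need r·√(n−2)/√(1−r²) ≥ 1.645
√(n−2) ≥ 1.645·√(1−0.0529) / 0.23 = 1.645·0.973191 / 0.23 = 6.9604
n−2 ≥ 48.4472  ⇒  n ≥ 50.4472
Smallest integer n = 51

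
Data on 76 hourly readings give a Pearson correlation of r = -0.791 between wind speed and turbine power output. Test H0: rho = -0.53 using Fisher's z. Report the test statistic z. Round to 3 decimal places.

-4.135

Fisher z: atanh(-0.791) = -1.074098, atanh(-0.53) = -0.590145
z = (z_r − z_0)·√(n−3) = (-1.074098 − (-0.590145))·√73 = -0.483953 · 8.544004 = -4.135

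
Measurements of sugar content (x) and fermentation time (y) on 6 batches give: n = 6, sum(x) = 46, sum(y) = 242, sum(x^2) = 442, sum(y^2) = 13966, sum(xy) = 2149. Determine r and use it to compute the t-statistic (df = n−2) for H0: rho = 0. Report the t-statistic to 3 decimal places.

1.092

S_xy = nΣxy − ΣxΣy = 6·2149 − 46·242 = 12894 − 11132 = 1762
S_xx = nΣx² − (Σx)² = 6·442 − 46² = 2652 − 2116 = 536
S_yy = nΣy² − (Σy)² = 6·13966 − 242² = 83796 − 58564 = 25232
r = S_xy / √(S_xx·S_yy) = 1762 / √(536·25232) = 1762 / √13524352 = 1762 / 3677.5470 = 0.4791
t = r·√(n−2)/√(1−r²) = 0.4791·√4 / √(1−0.229537) = 0.958200 / 0.877760 = 1.092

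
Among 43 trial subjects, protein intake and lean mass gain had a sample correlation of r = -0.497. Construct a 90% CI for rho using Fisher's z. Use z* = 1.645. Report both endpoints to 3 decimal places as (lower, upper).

z_r = atanh(-0.497) = -0.545314;  SE = 1/√(n−3) = 1/√40 = 0.158114
z-limits: -0.545314 ± 1.645·0.158114 = -0.545314 ± 0.260098 = [-0.805412, -0.285216]
ρ-limits: (tanh -0.805412, tanh -0.285216) = (-0.667, -0.278)

(-0.667, -0.278)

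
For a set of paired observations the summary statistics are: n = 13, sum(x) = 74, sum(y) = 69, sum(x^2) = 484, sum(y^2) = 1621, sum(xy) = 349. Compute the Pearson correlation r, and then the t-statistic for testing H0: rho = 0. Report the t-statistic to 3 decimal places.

Numerator: nΣxy − (Σx)(Σy) = 13·349 − (74)(69) = -569
Denominator: √[(nΣx²−(Σx)²)(nΣy²−(Σy)²)]
  nΣx²−(Σx)² = 13·484 − 5476 = 816;  nΣy²−(Σy)² = 13·1621 − 4761 = 16312
  √(816·16312) = √13310592 = 3648.3684
r = -569 / 3648.3684 = -0.1560
t = r·√(n−2)/√(1−r²) = -0.1560·√11 / √(1−0.024336) = -0.517393 / 0.987757 = -0.524

-0.524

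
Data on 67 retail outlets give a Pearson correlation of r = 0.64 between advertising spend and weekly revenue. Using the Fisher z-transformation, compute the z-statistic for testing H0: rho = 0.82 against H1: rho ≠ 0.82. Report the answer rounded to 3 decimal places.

-3.189

z_r = atanh(0.64) = 0.758174,  z_0 = atanh(0.82) = 1.156817
SE = 1/√(n−3) = 1/√64 = 0.125000
z = (z_r − z_0)/SE = (0.758174 − 1.156817) / 0.125000 = -0.398643 / 0.125000 = -3.189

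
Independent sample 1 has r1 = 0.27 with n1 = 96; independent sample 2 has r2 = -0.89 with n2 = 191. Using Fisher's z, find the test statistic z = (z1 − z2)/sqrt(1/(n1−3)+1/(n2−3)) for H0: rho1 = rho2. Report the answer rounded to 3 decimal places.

13.400

z1 = atanh(0.27) = 0.276864,  z2 = atanh(-0.89) = -1.421926
SE = √(1/(n1−3) + 1/(n2−3)) = √(1/93 + 1/188) = √(0.0107527 + 0.0053191) = √0.0160718 = 0.126775
z = (z1 − z2)/SE = (0.276864 − (-1.421926)) / 0.126775 = 1.698790 / 0.126775 = 13.400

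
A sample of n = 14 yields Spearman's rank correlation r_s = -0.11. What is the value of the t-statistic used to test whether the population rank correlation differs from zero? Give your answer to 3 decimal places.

t = r_s·√(n−2) / √(1−r_s²) with r_s = -0.11, n = 14
  = -0.11·√12 / √(1 − 0.0121)
  = -0.11·3.464102 / 0.993932
  = -0.381051 / 0.993932 = -0.383

-0.383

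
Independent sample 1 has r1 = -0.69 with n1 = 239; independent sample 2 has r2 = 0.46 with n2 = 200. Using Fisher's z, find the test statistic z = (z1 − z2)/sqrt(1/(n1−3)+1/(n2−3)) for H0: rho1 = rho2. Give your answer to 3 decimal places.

Fisher z-transforms: z1 = atanh(-0.69) = -0.847956, z2 = atanh(0.46) = 0.497311; difference d = -1.345267
Var(d) = 1/236 + 1/197 = 0.0042373 + 0.0050761 = 0.0093134
z = d/√Var(d) = -1.345267 / √0.0093134 = -1.345267 / 0.096506 = -13.940

-13.940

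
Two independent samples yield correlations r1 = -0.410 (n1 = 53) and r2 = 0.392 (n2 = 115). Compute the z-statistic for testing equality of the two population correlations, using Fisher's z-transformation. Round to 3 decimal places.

-4.996

z1 = atanh(-0.410) = -0.435611,  z2 = atanh(0.392) = 0.414161
SE = √(1/(n1−3) + 1/(n2−3)) = √(1/50 + 1/112) = √(0.0200000 + 0.0089286) = √0.0289286 = 0.170084
z = (z1 − z2)/SE = (-0.435611 − 0.414161) / 0.170084 = -0.849772 / 0.170084 = -4.996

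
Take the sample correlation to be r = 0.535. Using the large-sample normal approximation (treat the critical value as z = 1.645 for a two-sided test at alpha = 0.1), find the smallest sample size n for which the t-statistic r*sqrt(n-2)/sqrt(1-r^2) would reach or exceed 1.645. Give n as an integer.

r√(n−2)/√(1−r²) ≥ 1.645  ⇔  n−2 ≥ (1.645)²·(1−r²)/r²
(1−r²)/r² = (1−0.286225)/0.286225 = 2.4938
n ≥ 2 + 2.706025·2.4938 = 2 + 6.7483 = 8.7483
⌈8.7483⌉ = 9

9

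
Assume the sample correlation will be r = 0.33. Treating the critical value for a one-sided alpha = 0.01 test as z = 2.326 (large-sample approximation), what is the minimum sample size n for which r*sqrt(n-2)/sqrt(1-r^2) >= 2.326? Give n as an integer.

r√(n−2)/√(1−r²) ≥ 2.326  ⇔  n−2 ≥ (2.326)²·(1−r²)/r²
(1−r²)/r² = (1−0.1089)/0.1089 = 8.1827
n ≥ 2 + 5.410276·8.1827 = 2 + 44.2707 = 46.2707
⌈46.2707⌉ = 47

47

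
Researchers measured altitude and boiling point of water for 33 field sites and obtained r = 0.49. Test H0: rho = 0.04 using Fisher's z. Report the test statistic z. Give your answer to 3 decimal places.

2.717

z_r = atanh(0.49) = 0.536060,  z_0 = atanh(0.04) = 0.040021
SE = 1/√(n−3) = 1/√30 = 0.182574
z = (z_r − z_0)/SE = (0.536060 − 0.040021) / 0.182574 = 0.496039 / 0.182574 = 2.717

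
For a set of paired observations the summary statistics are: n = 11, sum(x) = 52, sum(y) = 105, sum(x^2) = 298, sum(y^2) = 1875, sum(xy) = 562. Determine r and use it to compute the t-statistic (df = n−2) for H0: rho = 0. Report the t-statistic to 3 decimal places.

0.970

Numerator: nΣxy − (Σx)(Σy) = 11·562 − (52)(105) = 722
Denominator: √[(nΣx²−(Σx)²)(nΣy²−(Σy)²)]
  nΣx²−(Σx)² = 11·298 − 2704 = 574;  nΣy²−(Σy)² = 11·1875 − 11025 = 9600
  √(574·9600) = √5510400 = 2347.4241
r = 722 / 2347.4241 = 0.3076
t = r·√(n−2)/√(1−r²) = 0.3076·√9 / √(1−0.094618) = 0.922800 / 0.951516 = 0.970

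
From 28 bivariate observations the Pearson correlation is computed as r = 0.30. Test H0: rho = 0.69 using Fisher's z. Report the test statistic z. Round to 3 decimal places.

-2.692

Fisher z: atanh(0.30) = 0.309520, atanh(0.69) = 0.847956
z = (z_r − z_0)·√(n−3) = (0.309520 − 0.847956)·√25 = -0.538436 · 5.000000 = -2.692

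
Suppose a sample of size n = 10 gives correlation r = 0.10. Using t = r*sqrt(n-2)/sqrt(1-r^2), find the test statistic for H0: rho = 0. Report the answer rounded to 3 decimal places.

0.284

t = r·√(n−2) / √(1−r²) with r = 0.10, n = 10
  = 0.10·√8 / √(1 − 0.0100)
  = 0.10·2.828427 / 0.994987
  = 0.282843 / 0.994987 = 0.284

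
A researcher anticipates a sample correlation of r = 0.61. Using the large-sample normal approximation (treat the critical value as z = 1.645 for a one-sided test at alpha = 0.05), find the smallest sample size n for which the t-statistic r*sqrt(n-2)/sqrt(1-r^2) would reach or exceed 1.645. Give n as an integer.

r√(n−2)/√(1−r²) ≥ 1.645  ⇔  n−2 ≥ (1.645)²·(1−r²)/r²
(1−r²)/r² = (1−0.3721)/0.3721 = 1.6874
n ≥ 2 + 2.706025·1.6874 = 2 + 4.5661 = 6.5661
⌈6.5661⌉ = 7

7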